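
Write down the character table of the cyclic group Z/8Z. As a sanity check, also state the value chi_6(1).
Character table of Z/8Z (irreps indexed chi_0,...,chi_7 with chi_k(m) = zeta_8^(k*m), zeta_8 = exp(2*pi*i/8)):
  irrep \ class  {0} (size 1)  {1} (size 1)    {2} (size 1)  {3} (size 1)    {4} (size 1)  {5} (size 1)    {6} (size 1)  {7} (size 1)  
  chi_0          1             1               1             1               1             1               1             1             
  chi_1          1             exp(I*pi/4)     I             exp(3*I*pi/4)   -1            exp(-3*I*pi/4)  -I            exp(-I*pi/4)  
  chi_2          1             I               -1            -I              1             I               -1            -I            
  chi_3          1             exp(3*I*pi/4)   -I            exp(I*pi/4)     -1            exp(-I*pi/4)    I             exp(-3*I*pi/4)
  chi_4          1             -1              1             -1              1             -1              1             -1            
  chi_5          1             exp(-3*I*pi/4)  I             exp(-I*pi/4)    -1            exp(I*pi/4)     -I            exp(3*I*pi/4) 
  chi_6          1             -I              -1            I               1             -I              -1            I             
  chi_7          1             exp(-I*pi/4)    -I            exp(-3*I*pi/4)  -1            exp(3*I*pi/4)   I             exp(I*pi/4)   

Spot check: chi_6(1) = zeta_8^(6*1) = zeta_8^6 = -I.

Proof sketch: Z/8Z is abelian, so all 8 irreducible complex representations are 1-dimensional. They are given by chi_k(m) = zeta_8^(k*m) for k = 0,...,7. Row orthogonality: sum_m chi_k(m) conj(chi_l(m)) = 8 * [k = l].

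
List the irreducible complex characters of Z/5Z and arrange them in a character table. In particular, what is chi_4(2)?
Character table of Z/5Z (irreps indexed chi_0,...,chi_4 with chi_k(m) = zeta_5^(k*m), zeta_5 = exp(2*pi*i/5)):
  irrep \ class  {0} (size 1)  {1} (size 1)    {2} (size 1)    {3} (size 1)    {4} (size 1)  
  chi_0          1             1               1               1               1             
  chi_1          1             exp(2*I*pi/5)   exp(4*I*pi/5)   exp(-4*I*pi/5)  exp(-2*I*pi/5)
  chi_2          1             exp(4*I*pi/5)   exp(-2*I*pi/5)  exp(2*I*pi/5)   exp(-4*I*pi/5)
  chi_3          1             exp(-4*I*pi/5)  exp(2*I*pi/5)   exp(-2*I*pi/5)  exp(4*I*pi/5) 
  chi_4          1             exp(-2*I*pi/5)  exp(-4*I*pi/5)  exp(4*I*pi/5)   exp(2*I*pi/5) 

Spot check: chi_4(2) = zeta_5^(4*2) = zeta_5^8 = exp(-4*I*pi/5).

Reasoning: Z/5Z is abelian, so all 5 irreducible complex representations are 1-dimensional. They are given by chi_k(m) = zeta_5^(k*m) for k = 0,...,4. Row orthogonality: sum_m chi_k(m) conj(chi_l(m)) = 5 * [k = l].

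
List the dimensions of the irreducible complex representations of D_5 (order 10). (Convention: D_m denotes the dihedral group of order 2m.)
Dimensions: 1, 1, 2, 2

Working: There are 4 irreducibles (= number of conjugacy classes). Their dimensions d_i satisfy sum d_i^2 = |G| = 10: 1 + 1 + 4 + 4 = 10.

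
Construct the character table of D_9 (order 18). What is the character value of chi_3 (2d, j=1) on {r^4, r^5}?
Conjugacy classes: {e} of size 1, {r^1, r^8} of size 2, {r^2, r^7} of size 2, {r^3, r^6} of size 2, {r^4, r^5} of size 2, {s, sr, ..., sr^8} of size 9.
Character table:
  irrep \ class              {e} (size 1)  {r^1, r^8} (size 2)  {r^2, r^7} (size 2)  {r^3, r^6} (size 2)  {r^4, r^5} (size 2)  {s, sr, ..., sr^8} (size 9)
  chi_1 (triv)               1             1                    1                    1                    1                    1                          
  chi_2 (sign: r->1, s->-1)  1             1                    1                    1                    1                    -1                         
  chi_3 (2d, j=1)            2             2*cos(2*pi/9)        2*cos(4*pi/9)        -1                   -2*cos(pi/9)         0                          
  chi_4 (2d, j=2)            2             2*cos(4*pi/9)        -2*cos(pi/9)         -1                   2*cos(2*pi/9)        0                          
  chi_5 (2d, j=3)            2             -1                   -1                   2                    -1                   0                          
  chi_6 (2d, j=4)            2             -2*cos(pi/9)         2*cos(2*pi/9)        -1                   2*cos(4*pi/9)        0                          

Spot check: chi_3 (2d, j=1) on {r^4, r^5} = -2*cos(pi/9).

Working: D_9 has order 2*9 = 18 with 6 conjugacy classes, hence 6 irreducibles. Sum of squared dims 1 + 1 + 4 + 4 + 4 + 4 = 18 = |G|. Linear characters come from the abelianisation; the 2-dimensional irreps have character r^k -> 2*cos(2*pi*j*k/9), reflections -> 0.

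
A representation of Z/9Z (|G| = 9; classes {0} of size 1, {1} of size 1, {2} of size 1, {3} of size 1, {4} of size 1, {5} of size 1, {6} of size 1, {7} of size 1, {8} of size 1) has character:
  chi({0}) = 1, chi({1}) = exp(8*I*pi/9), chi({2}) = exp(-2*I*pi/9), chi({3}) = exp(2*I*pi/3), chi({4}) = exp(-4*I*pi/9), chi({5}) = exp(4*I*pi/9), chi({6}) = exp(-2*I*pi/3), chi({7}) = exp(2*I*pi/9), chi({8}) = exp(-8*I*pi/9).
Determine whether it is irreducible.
Irreducible: <chi, chi> = 1.

Reasoning: <chi, chi> = (1/|G|) sum_C |C| * |chi(C)|^2 = (1/9)[1*|1|^2 + 1*|exp(8*I*pi/9)|^2 + 1*|exp(-2*I*pi/9)|^2 + 1*|exp(2*I*pi/3)|^2 + 1*|exp(-4*I*pi/9)|^2 + 1*|exp(4*I*pi/9)|^2 + 1*|exp(-2*I*pi/3)|^2 + 1*|exp(2*I*pi/9)|^2 + 1*|exp(-8*I*pi/9)|^2]
  = (1/9)[(1) + (1) + (1) + (1) + (1) + (1) + (1) + (1) + (1)] = 9/9 = 1.
(Exp terms are combined using exp(i*s)*conj(exp(i*t)) = exp(i*(s-t)), and sums of them are collapsed using the identity that for every m > 1 the m distinct m-th roots of unity sum to 0, e.g. 1 + exp(2*I*pi/3) + exp(-2*I*pi/3) = 0.)
A character is irreducible iff <chi, chi> = 1, so this representation is irreducible.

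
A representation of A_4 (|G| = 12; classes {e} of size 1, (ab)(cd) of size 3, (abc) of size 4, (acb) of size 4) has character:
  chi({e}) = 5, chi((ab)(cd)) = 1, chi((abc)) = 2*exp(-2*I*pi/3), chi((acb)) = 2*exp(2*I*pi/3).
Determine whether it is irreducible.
Not irreducible (reducible): <chi, chi> = 5 > 1.

Argument: <chi, chi> = (1/|G|) sum_C |C| * |chi(C)|^2 = (1/12)[1*|5|^2 + 3*|1|^2 + 4*|2*exp(-2*I*pi/3)|^2 + 4*|2*exp(2*I*pi/3)|^2]
  = (1/12)[(25) + (3) + (16) + (16)] = 60/12 = 5.
(Exp terms are combined using exp(i*s)*conj(exp(i*t)) = exp(i*(s-t)), and sums of them are collapsed using the identity that for every m > 1 the m distinct m-th roots of unity sum to 0, e.g. 1 + exp(2*I*pi/3) + exp(-2*I*pi/3) = 0.)
A character is irreducible iff <chi, chi> = 1, so this representation is reducible.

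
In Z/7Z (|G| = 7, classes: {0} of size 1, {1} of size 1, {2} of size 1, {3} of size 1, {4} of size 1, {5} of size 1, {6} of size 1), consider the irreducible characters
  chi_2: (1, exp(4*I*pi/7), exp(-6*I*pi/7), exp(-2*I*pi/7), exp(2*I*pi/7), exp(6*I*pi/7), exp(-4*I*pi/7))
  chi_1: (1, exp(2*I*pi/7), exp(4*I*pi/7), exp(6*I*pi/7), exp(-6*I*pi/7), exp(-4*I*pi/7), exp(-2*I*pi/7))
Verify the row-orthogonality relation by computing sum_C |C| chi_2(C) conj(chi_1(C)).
Sum = 0; so <chi_2, chi_1> = 0 (distinct irreducibles are orthogonal).

Reasoning: Compute term by term over conjugacy classes (|C| * chi_2(C) * conj(chi_1(C))):
  1*(1)*conj(1) + 1*(exp(4*I*pi/7))*conj(exp(2*I*pi/7)) + 1*(exp(-6*I*pi/7))*conj(exp(4*I*pi/7)) + 1*(exp(-2*I*pi/7))*conj(exp(6*I*pi/7)) + 1*(exp(2*I*pi/7))*conj(exp(-6*I*pi/7)) + 1*(exp(6*I*pi/7))*conj(exp(-4*I*pi/7)) + 1*(exp(-4*I*pi/7))*conj(exp(-2*I*pi/7))
  = (1) + (exp(2*I*pi/7)) + (exp(4*I*pi/7)) + (exp(6*I*pi/7)) + (exp(-6*I*pi/7)) + (exp(-4*I*pi/7)) + (exp(-2*I*pi/7))
  = 0.
(Exp terms are combined using exp(i*s)*conj(exp(i*t)) = exp(i*(s-t)), and sums of them are collapsed using the identity that for every m > 1 the m distinct m-th roots of unity sum to 0, e.g. 1 + exp(2*I*pi/3) + exp(-2*I*pi/3) = 0.)
Dividing by |G| = 7 gives 0/7 = 0, matching the row-orthogonality relation <chi_2, chi_1> = [chi_2 = chi_1].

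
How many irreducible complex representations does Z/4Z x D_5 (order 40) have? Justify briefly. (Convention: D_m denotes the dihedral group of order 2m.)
16

Explanation: The number of irreducible complex representations of a finite group equals its number of conjugacy classes. For a direct product, #classes(G x H) = #classes(G) * #classes(H). Z/4Z has 4 classes (abelian), D_5 has 4 classes, so 4 * 4 = 16, so Z/4Z x D_5 (order 40) has exactly 16 irreducible complex representations.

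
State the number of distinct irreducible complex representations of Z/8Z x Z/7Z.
56

Solution. The number of irreducible complex representations of a finite group equals its number of conjugacy classes. Z/8Z x Z/7Z is abelian of order 56, so every element is its own conjugacy class: 56 classes, so Z/8Z x Z/7Z (order 56) has exactly 56 irreducible complex representations.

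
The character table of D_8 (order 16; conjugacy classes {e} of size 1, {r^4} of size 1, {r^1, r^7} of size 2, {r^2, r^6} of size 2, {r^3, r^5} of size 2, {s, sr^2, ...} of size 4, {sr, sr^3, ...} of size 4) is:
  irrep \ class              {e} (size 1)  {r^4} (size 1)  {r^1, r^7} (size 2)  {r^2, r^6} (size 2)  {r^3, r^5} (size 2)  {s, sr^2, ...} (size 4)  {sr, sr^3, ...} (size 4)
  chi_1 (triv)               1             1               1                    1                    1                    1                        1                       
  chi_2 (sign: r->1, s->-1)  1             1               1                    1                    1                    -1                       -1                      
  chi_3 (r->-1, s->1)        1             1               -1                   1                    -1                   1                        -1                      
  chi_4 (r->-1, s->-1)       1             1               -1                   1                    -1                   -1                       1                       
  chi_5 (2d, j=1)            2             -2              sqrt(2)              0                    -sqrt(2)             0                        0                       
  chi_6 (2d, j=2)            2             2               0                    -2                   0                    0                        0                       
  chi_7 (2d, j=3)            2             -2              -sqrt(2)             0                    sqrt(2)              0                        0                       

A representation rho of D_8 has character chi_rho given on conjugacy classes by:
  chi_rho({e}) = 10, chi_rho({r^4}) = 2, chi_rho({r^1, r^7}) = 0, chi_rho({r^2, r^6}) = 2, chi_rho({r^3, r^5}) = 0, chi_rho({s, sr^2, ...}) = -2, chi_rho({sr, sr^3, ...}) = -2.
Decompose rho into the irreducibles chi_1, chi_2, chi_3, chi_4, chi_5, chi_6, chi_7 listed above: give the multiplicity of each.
Multiplicities: chi_1: 0, chi_2: 2, chi_3: 1, chi_4: 1, chi_5: 1, chi_6: 1, chi_7: 1.

Derivation: Use <chi_rho, chi> = (1/|G|) sum_C |C| * chi_rho(C) * conj(chi(C)) with |G| = 16 for each irreducible chi in the table:
  <chi_rho, chi_1> = (1/16)[1*(10)*conj(1) + 1*(2)*conj(1) + 2*(0)*conj(1) + 2*(2)*conj(1) + 2*(0)*conj(1) + 4*(-2)*conj(1) + 4*(-2)*conj(1)]
      = (1/16)[(10) + (2) + (0) + (4) + (0) + (-8) + (-8)] = 0/16 = 0
  <chi_rho, chi_2> = (1/16)[1*(10)*conj(1) + 1*(2)*conj(1) + 2*(0)*conj(1) + 2*(2)*conj(1) + 2*(0)*conj(1) + 4*(-2)*conj(-1) + 4*(-2)*conj(-1)]
      = (1/16)[(10) + (2) + (0) + (4) + (0) + (8) + (8)] = 32/16 = 2
  <chi_rho, chi_3> = (1/16)[1*(10)*conj(1) + 1*(2)*conj(1) + 2*(0)*conj(-1) + 2*(2)*conj(1) + 2*(0)*conj(-1) + 4*(-2)*conj(1) + 4*(-2)*conj(-1)]
      = (1/16)[(10) + (2) + (0) + (4) + (0) + (-8) + (8)] = 16/16 = 1
  <chi_rho, chi_4> = (1/16)[1*(10)*conj(1) + 1*(2)*conj(1) + 2*(0)*conj(-1) + 2*(2)*conj(1) + 2*(0)*conj(-1) + 4*(-2)*conj(-1) + 4*(-2)*conj(1)]
      = (1/16)[(10) + (2) + (0) + (4) + (0) + (8) + (-8)] = 16/16 = 1
  <chi_rho, chi_5> = (1/16)[1*(10)*conj(2) + 1*(2)*conj(-2) + 2*(0)*conj(sqrt(2)) + 2*(2)*conj(0) + 2*(0)*conj(-sqrt(2)) + 4*(-2)*conj(0) + 4*(-2)*conj(0)]
      = (1/16)[(20) + (-4) + (0) + (0) + (0) + (0) + (0)] = 16/16 = 1
  <chi_rho, chi_6> = (1/16)[1*(10)*conj(2) + 1*(2)*conj(2) + 2*(0)*conj(0) + 2*(2)*conj(-2) + 2*(0)*conj(0) + 4*(-2)*conj(0) + 4*(-2)*conj(0)]
      = (1/16)[(20) + (4) + (0) + (-8) + (0) + (0) + (0)] = 16/16 = 1
  <chi_rho, chi_7> = (1/16)[1*(10)*conj(2) + 1*(2)*conj(-2) + 2*(0)*conj(-sqrt(2)) + 2*(2)*conj(0) + 2*(0)*conj(sqrt(2)) + 4*(-2)*conj(0) + 4*(-2)*conj(0)]
      = (1/16)[(20) + (-4) + (0) + (0) + (0) + (0) + (0)] = 16/16 = 1
Dimension check: dim(rho) = sum (mult * dim) = 0*1 + 2*1 + 1*1 + 1*1 + 1*2 + 1*2 + 1*2 = 10 = chi_rho(e) = 10.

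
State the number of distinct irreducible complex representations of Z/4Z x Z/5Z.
20

Why: The number of irreducible complex representations of a finite group equals its number of conjugacy classes. Z/4Z x Z/5Z is abelian of order 20, so every element is its own conjugacy class: 20 classes, so Z/4Z x Z/5Z (order 20) has exactly 20 irreducible complex representations.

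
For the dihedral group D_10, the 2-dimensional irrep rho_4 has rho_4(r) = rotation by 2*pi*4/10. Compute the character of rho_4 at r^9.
chi_{rho_4}(r^9) = 2*cos(2*pi*4*9/10) = -sqrt(5)/2 - 1/2

Working: rho_4(r^9) is rotation by angle 2*pi*4*9/10, whose trace is 2*cos(2*pi*4*9/10) = -sqrt(5)/2 - 1/2.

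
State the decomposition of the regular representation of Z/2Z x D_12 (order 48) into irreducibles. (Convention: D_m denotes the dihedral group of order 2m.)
Each irreducible V_i of dimension d_i appears with multiplicity d_i, i.e. rho_reg = (direct sum over all irreducibles V_i) d_i V_i. The irreducible dimensions for Z/2Z x D_12 are 1, 1, 1, 1, 1, 1, 1, 1, 2, 2, 2, 2, 2, 2, 2, 2, 2, 2: 8 irreducibles of dimension 1, each with multiplicity 1; 10 irreducibles of dimension 2, each with multiplicity 2. Total dimension 8*1*1 + 10*2*2 = 48 = |G|.

Solution. General theorem: in the regular representation of a finite group G, each irreducible appears with multiplicity equal to its dimension. Check: dim(rho_reg) = sum d_i^2 = 1 + 1 + 1 + 1 + 1 + 1 + 1 + 1 + 4 + 4 + 4 + 4 + 4 + 4 + 4 + 4 + 4 + 4 = 48 = |G|.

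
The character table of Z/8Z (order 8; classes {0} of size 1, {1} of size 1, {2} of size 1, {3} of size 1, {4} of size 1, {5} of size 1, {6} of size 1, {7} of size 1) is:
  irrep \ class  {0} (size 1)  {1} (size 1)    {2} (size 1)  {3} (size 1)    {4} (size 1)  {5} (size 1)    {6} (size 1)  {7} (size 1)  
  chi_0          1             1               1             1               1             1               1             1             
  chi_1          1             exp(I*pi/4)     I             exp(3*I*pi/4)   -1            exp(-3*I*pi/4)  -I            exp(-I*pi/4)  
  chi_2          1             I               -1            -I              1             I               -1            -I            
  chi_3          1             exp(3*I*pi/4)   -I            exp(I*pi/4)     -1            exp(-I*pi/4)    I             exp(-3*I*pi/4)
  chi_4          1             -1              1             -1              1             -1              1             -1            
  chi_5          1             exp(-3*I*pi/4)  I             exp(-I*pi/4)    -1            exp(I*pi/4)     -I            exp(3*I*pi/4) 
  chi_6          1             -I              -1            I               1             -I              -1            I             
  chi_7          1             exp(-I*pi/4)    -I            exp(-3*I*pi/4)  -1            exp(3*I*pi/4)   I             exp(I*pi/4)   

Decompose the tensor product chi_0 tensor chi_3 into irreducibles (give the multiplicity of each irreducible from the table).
chi_0 tensor chi_3 = chi_3 (all other irreducibles have multiplicity 0).

Derivation: The character of a tensor product is the pointwise product (chi_0 * chi_3)(C) = chi_0(C) * chi_3(C):
  {0}: (1)*(1), {1}: (1)*(exp(3*I*pi/4)), {2}: (1)*(-I), {3}: (1)*(exp(I*pi/4)), {4}: (1)*(-1), {5}: (1)*(exp(-I*pi/4)), {6}: (1)*(I), {7}: (1)*(exp(-3*I*pi/4))
so (chi_0 * chi_3) takes values
  {0} -> 1, {1} -> exp(3*I*pi/4), {2} -> -I, {3} -> exp(I*pi/4), {4} -> -1, {5} -> exp(-I*pi/4), {6} -> I, {7} -> exp(-3*I*pi/4).
Now take the inner product of this character with each irreducible chi from the table, <chi_0*chi_3, chi> = (1/8) sum_C |C| (chi_0*chi_3)(C) conj(chi(C)):
  <chi_0*chi_3, chi_0> = (1/8)[1*(1)*conj(1) + 1*(exp(3*I*pi/4))*conj(1) + 1*(-I)*conj(1) + 1*(exp(I*pi/4))*conj(1) + 1*(-1)*conj(1) + 1*(exp(-I*pi/4))*conj(1) + 1*(I)*conj(1) + 1*(exp(-3*I*pi/4))*conj(1)]
      = (1/8)[(1) + (exp(3*I*pi/4)) + (-I) + (exp(I*pi/4)) + (-1) + (exp(-I*pi/4)) + (I) + (exp(-3*I*pi/4))] = 0/8 = 0
  <chi_0*chi_3, chi_1> = (1/8)[1*(1)*conj(1) + 1*(exp(3*I*pi/4))*conj(exp(I*pi/4)) + 1*(-I)*conj(I) + 1*(exp(I*pi/4))*conj(exp(3*I*pi/4)) + 1*(-1)*conj(-1) + 1*(exp(-I*pi/4))*conj(exp(-3*I*pi/4)) + 1*(I)*conj(-I) + 1*(exp(-3*I*pi/4))*conj(exp(-I*pi/4))]
      = (1/8)[(1) + (I) + (-1) + (-I) + (1) + (I) + (-1) + (-I)] = 0/8 = 0
  <chi_0*chi_3, chi_2> = (1/8)[1*(1)*conj(1) + 1*(exp(3*I*pi/4))*conj(I) + 1*(-I)*conj(-1) + 1*(exp(I*pi/4))*conj(-I) + 1*(-1)*conj(1) + 1*(exp(-I*pi/4))*conj(I) + 1*(I)*conj(-1) + 1*(exp(-3*I*pi/4))*conj(-I)]
      = (1/8)[(1) + (-exp(-3*I*pi/4)) + (I) + (exp(3*I*pi/4)) + (-1) + (-exp(I*pi/4)) + (-I) + (exp(-I*pi/4))] = 0/8 = 0
  <chi_0*chi_3, chi_3> = (1/8)[1*(1)*conj(1) + 1*(exp(3*I*pi/4))*conj(exp(3*I*pi/4)) + 1*(-I)*conj(-I) + 1*(exp(I*pi/4))*conj(exp(I*pi/4)) + 1*(-1)*conj(-1) + 1*(exp(-I*pi/4))*conj(exp(-I*pi/4)) + 1*(I)*conj(I) + 1*(exp(-3*I*pi/4))*conj(exp(-3*I*pi/4))]
      = (1/8)[(1) + (1) + (1) + (1) + (1) + (1) + (1) + (1)] = 8/8 = 1
  <chi_0*chi_3, chi_4> = (1/8)[1*(1)*conj(1) + 1*(exp(3*I*pi/4))*conj(-1) + 1*(-I)*conj(1) + 1*(exp(I*pi/4))*conj(-1) + 1*(-1)*conj(1) + 1*(exp(-I*pi/4))*conj(-1) + 1*(I)*conj(1) + 1*(exp(-3*I*pi/4))*conj(-1)]
      = (1/8)[(1) + (-exp(3*I*pi/4)) + (-I) + (-exp(I*pi/4)) + (-1) + (-exp(-I*pi/4)) + (I) + (-exp(-3*I*pi/4))] = 0/8 = 0
  <chi_0*chi_3, chi_5> = (1/8)[1*(1)*conj(1) + 1*(exp(3*I*pi/4))*conj(exp(-3*I*pi/4)) + 1*(-I)*conj(I) + 1*(exp(I*pi/4))*conj(exp(-I*pi/4)) + 1*(-1)*conj(-1) + 1*(exp(-I*pi/4))*conj(exp(I*pi/4)) + 1*(I)*conj(-I) + 1*(exp(-3*I*pi/4))*conj(exp(3*I*pi/4))]
      = (1/8)[(1) + (-I) + (-1) + (I) + (1) + (-I) + (-1) + (I)] = 0/8 = 0
  <chi_0*chi_3, chi_6> = (1/8)[1*(1)*conj(1) + 1*(exp(3*I*pi/4))*conj(-I) + 1*(-I)*conj(-1) + 1*(exp(I*pi/4))*conj(I) + 1*(-1)*conj(1) + 1*(exp(-I*pi/4))*conj(-I) + 1*(I)*conj(-1) + 1*(exp(-3*I*pi/4))*conj(I)]
      = (1/8)[(1) + (exp(-3*I*pi/4)) + (I) + (-exp(3*I*pi/4)) + (-1) + (exp(I*pi/4)) + (-I) + (-exp(-I*pi/4))] = 0/8 = 0
  <chi_0*chi_3, chi_7> = (1/8)[1*(1)*conj(1) + 1*(exp(3*I*pi/4))*conj(exp(-I*pi/4)) + 1*(-I)*conj(-I) + 1*(exp(I*pi/4))*conj(exp(-3*I*pi/4)) + 1*(-1)*conj(-1) + 1*(exp(-I*pi/4))*conj(exp(3*I*pi/4)) + 1*(I)*conj(I) + 1*(exp(-3*I*pi/4))*conj(exp(I*pi/4))]
      = (1/8)[(1) + (-1) + (1) + (-1) + (1) + (-1) + (1) + (-1)] = 0/8 = 0
(Exp terms are combined using exp(i*s)*conj(exp(i*t)) = exp(i*(s-t)), and sums of them are collapsed using the identity that for every m > 1 the m distinct m-th roots of unity sum to 0, e.g. 1 + exp(2*I*pi/3) + exp(-2*I*pi/3) = 0.)
Hence the multiplicities are chi_3: 1. Dimension check: dim(chi_0)*dim(chi_3) = 1*1 = 1 and sum (mult * dim) = 1*1 = 1.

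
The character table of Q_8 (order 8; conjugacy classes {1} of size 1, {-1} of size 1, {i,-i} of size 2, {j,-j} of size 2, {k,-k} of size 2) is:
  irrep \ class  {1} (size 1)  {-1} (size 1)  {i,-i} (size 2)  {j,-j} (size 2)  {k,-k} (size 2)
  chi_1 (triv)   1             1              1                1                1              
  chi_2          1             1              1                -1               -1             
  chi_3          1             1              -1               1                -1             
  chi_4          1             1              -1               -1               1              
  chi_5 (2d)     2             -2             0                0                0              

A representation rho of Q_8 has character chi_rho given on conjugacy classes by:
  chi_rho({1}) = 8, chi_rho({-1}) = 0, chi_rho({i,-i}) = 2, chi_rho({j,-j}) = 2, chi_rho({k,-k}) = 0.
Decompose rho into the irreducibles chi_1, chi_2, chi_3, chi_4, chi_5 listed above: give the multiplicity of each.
Multiplicities: chi_1: 2, chi_2: 1, chi_3: 1, chi_4: 0, chi_5: 2.

Solution. Use <chi_rho, chi> = (1/|G|) sum_C |C| * chi_rho(C) * conj(chi(C)) with |G| = 8 for each irreducible chi in the table:
  <chi_rho, chi_1> = (1/8)[1*(8)*conj(1) + 1*(0)*conj(1) + 2*(2)*conj(1) + 2*(2)*conj(1) + 2*(0)*conj(1)]
      = (1/8)[(8) + (0) + (4) + (4) + (0)] = 16/8 = 2
  <chi_rho, chi_2> = (1/8)[1*(8)*conj(1) + 1*(0)*conj(1) + 2*(2)*conj(1) + 2*(2)*conj(-1) + 2*(0)*conj(-1)]
      = (1/8)[(8) + (0) + (4) + (-4) + (0)] = 8/8 = 1
  <chi_rho, chi_3> = (1/8)[1*(8)*conj(1) + 1*(0)*conj(1) + 2*(2)*conj(-1) + 2*(2)*conj(1) + 2*(0)*conj(-1)]
      = (1/8)[(8) + (0) + (-4) + (4) + (0)] = 8/8 = 1
  <chi_rho, chi_4> = (1/8)[1*(8)*conj(1) + 1*(0)*conj(1) + 2*(2)*conj(-1) + 2*(2)*conj(-1) + 2*(0)*conj(1)]
      = (1/8)[(8) + (0) + (-4) + (-4) + (0)] = 0/8 = 0
  <chi_rho, chi_5> = (1/8)[1*(8)*conj(2) + 1*(0)*conj(-2) + 2*(2)*conj(0) + 2*(2)*conj(0) + 2*(0)*conj(0)]
      = (1/8)[(16) + (0) + (0) + (0) + (0)] = 16/8 = 2
Dimension check: dim(rho) = sum (mult * dim) = 2*1 + 1*1 + 1*1 + 0*1 + 2*2 = 8 = chi_rho(e) = 8.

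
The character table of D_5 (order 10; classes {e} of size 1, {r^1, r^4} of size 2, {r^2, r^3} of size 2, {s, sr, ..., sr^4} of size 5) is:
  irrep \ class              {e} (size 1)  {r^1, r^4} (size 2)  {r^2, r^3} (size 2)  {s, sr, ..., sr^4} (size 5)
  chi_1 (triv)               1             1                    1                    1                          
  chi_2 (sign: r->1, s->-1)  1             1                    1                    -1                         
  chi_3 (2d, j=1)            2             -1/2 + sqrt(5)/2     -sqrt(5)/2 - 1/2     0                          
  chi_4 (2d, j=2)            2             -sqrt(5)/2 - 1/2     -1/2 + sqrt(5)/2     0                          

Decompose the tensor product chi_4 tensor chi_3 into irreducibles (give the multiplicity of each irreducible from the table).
chi_4 tensor chi_3 = chi_3 + chi_4 (all other irreducibles have multiplicity 0).

Details: The character of a tensor product is the pointwise product (chi_4 * chi_3)(C) = chi_4(C) * chi_3(C):
  {e}: (2)*(2), {r^1, r^4}: (-sqrt(5)/2 - 1/2)*(-1/2 + sqrt(5)/2), {r^2, r^3}: (-1/2 + sqrt(5)/2)*(-sqrt(5)/2 - 1/2), {s, sr, ..., sr^4}: (0)*(0)
so (chi_4 * chi_3) takes values
  {e} -> 4, {r^1, r^4} -> -1, {r^2, r^3} -> -1, {s, sr, ..., sr^4} -> 0.
Now take the inner product of this character with each irreducible chi from the table, <chi_4*chi_3, chi> = (1/10) sum_C |C| (chi_4*chi_3)(C) conj(chi(C)):
  <chi_4*chi_3, chi_1> = (1/10)[1*(4)*conj(1) + 2*(-1)*conj(1) + 2*(-1)*conj(1) + 5*(0)*conj(1)]
      = (1/10)[(4) + (-2) + (-2) + (0)] = 0/10 = 0
  <chi_4*chi_3, chi_2> = (1/10)[1*(4)*conj(1) + 2*(-1)*conj(1) + 2*(-1)*conj(1) + 5*(0)*conj(-1)]
      = (1/10)[(4) + (-2) + (-2) + (0)] = 0/10 = 0
  <chi_4*chi_3, chi_3> = (1/10)[1*(4)*conj(2) + 2*(-1)*conj(-1/2 + sqrt(5)/2) + 2*(-1)*conj(-sqrt(5)/2 - 1/2) + 5*(0)*conj(0)]
      = (1/10)[(8) + (1 - sqrt(5)) + (1 + sqrt(5)) + (0)] = 10/10 = 1
  <chi_4*chi_3, chi_4> = (1/10)[1*(4)*conj(2) + 2*(-1)*conj(-sqrt(5)/2 - 1/2) + 2*(-1)*conj(-1/2 + sqrt(5)/2) + 5*(0)*conj(0)]
      = (1/10)[(8) + (1 + sqrt(5)) + (1 - sqrt(5)) + (0)] = 10/10 = 1
Hence the multiplicities are chi_3: 1, chi_4: 1. Dimension check: dim(chi_4)*dim(chi_3) = 2*2 = 4 and sum (mult * dim) = 1*2 + 1*2 = 4.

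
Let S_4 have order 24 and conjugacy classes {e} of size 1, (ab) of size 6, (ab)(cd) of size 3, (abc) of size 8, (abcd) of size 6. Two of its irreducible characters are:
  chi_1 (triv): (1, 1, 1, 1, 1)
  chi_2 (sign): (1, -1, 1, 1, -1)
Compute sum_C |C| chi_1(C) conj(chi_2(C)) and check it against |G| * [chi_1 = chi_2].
Sum = 0; so <chi_1, chi_2> = 0 (distinct irreducibles are orthogonal).

Reasoning: Compute term by term over conjugacy classes (|C| * chi_1(C) * conj(chi_2(C))):
  1*(1)*conj(1) + 6*(1)*conj(-1) + 3*(1)*conj(1) + 8*(1)*conj(1) + 6*(1)*conj(-1)
  = (1) + (-6) + (3) + (8) + (-6)
  = 0.
Dividing by |G| = 24 gives 0/24 = 0, matching the row-orthogonality relation <chi_1, chi_2> = [chi_1 = chi_2].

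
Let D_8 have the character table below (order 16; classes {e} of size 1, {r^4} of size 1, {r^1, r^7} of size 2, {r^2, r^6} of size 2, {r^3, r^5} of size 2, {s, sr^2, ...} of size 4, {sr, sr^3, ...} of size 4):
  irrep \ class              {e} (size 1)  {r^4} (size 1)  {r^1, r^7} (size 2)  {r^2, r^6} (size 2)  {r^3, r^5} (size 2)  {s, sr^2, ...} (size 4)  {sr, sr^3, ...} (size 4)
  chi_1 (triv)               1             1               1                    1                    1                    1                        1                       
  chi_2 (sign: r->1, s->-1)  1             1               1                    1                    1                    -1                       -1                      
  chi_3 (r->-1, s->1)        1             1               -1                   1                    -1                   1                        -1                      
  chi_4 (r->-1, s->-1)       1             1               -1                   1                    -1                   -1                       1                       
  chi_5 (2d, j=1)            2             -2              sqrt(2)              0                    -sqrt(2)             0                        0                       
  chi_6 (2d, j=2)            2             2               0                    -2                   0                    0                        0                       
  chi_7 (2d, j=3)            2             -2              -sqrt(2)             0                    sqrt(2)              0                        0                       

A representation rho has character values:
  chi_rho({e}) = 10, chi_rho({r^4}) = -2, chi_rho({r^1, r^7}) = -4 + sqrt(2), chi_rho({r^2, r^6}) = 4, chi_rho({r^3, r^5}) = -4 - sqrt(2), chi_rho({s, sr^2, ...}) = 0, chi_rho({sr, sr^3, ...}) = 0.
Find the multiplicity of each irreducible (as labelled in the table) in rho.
Multiplicities: chi_1: 0, chi_2: 0, chi_3: 2, chi_4: 2, chi_5: 2, chi_6: 0, chi_7: 1.

Solution. Use <chi_rho, chi> = (1/|G|) sum_C |C| * chi_rho(C) * conj(chi(C)) with |G| = 16 for each irreducible chi in the table:
  <chi_rho, chi_1> = (1/16)[1*(10)*conj(1) + 1*(-2)*conj(1) + 2*(-4 + sqrt(2))*conj(1) + 2*(4)*conj(1) + 2*(-4 - sqrt(2))*conj(1) + 4*(0)*conj(1) + 4*(0)*conj(1)]
      = (1/16)[(10) + (-2) + (-8 + 2*sqrt(2)) + (8) + (-8 - 2*sqrt(2)) + (0) + (0)] = 0/16 = 0
  <chi_rho, chi_2> = (1/16)[1*(10)*conj(1) + 1*(-2)*conj(1) + 2*(-4 + sqrt(2))*conj(1) + 2*(4)*conj(1) + 2*(-4 - sqrt(2))*conj(1) + 4*(0)*conj(-1) + 4*(0)*conj(-1)]
      = (1/16)[(10) + (-2) + (-8 + 2*sqrt(2)) + (8) + (-8 - 2*sqrt(2)) + (0) + (0)] = 0/16 = 0
  <chi_rho, chi_3> = (1/16)[1*(10)*conj(1) + 1*(-2)*conj(1) + 2*(-4 + sqrt(2))*conj(-1) + 2*(4)*conj(1) + 2*(-4 - sqrt(2))*conj(-1) + 4*(0)*conj(1) + 4*(0)*conj(-1)]
      = (1/16)[(10) + (-2) + (8 - 2*sqrt(2)) + (8) + (2*sqrt(2) + 8) + (0) + (0)] = 32/16 = 2
  <chi_rho, chi_4> = (1/16)[1*(10)*conj(1) + 1*(-2)*conj(1) + 2*(-4 + sqrt(2))*conj(-1) + 2*(4)*conj(1) + 2*(-4 - sqrt(2))*conj(-1) + 4*(0)*conj(-1) + 4*(0)*conj(1)]
      = (1/16)[(10) + (-2) + (8 - 2*sqrt(2)) + (8) + (2*sqrt(2) + 8) + (0) + (0)] = 32/16 = 2
  <chi_rho, chi_5> = (1/16)[1*(10)*conj(2) + 1*(-2)*conj(-2) + 2*(-4 + sqrt(2))*conj(sqrt(2)) + 2*(4)*conj(0) + 2*(-4 - sqrt(2))*conj(-sqrt(2)) + 4*(0)*conj(0) + 4*(0)*conj(0)]
      = (1/16)[(20) + (4) + (4 - 8*sqrt(2)) + (0) + (4 + 8*sqrt(2)) + (0) + (0)] = 32/16 = 2
  <chi_rho, chi_6> = (1/16)[1*(10)*conj(2) + 1*(-2)*conj(2) + 2*(-4 + sqrt(2))*conj(0) + 2*(4)*conj(-2) + 2*(-4 - sqrt(2))*conj(0) + 4*(0)*conj(0) + 4*(0)*conj(0)]
      = (1/16)[(20) + (-4) + (0) + (-16) + (0) + (0) + (0)] = 0/16 = 0
  <chi_rho, chi_7> = (1/16)[1*(10)*conj(2) + 1*(-2)*conj(-2) + 2*(-4 + sqrt(2))*conj(-sqrt(2)) + 2*(4)*conj(0) + 2*(-4 - sqrt(2))*conj(sqrt(2)) + 4*(0)*conj(0) + 4*(0)*conj(0)]
      = (1/16)[(20) + (4) + (-4 + 8*sqrt(2)) + (0) + (-8*sqrt(2) - 4) + (0) + (0)] = 16/16 = 1
Dimension check: dim(rho) = sum (mult * dim) = 0*1 + 0*1 + 2*1 + 2*1 + 2*2 + 0*2 + 1*2 = 10 = chi_rho(e) = 10.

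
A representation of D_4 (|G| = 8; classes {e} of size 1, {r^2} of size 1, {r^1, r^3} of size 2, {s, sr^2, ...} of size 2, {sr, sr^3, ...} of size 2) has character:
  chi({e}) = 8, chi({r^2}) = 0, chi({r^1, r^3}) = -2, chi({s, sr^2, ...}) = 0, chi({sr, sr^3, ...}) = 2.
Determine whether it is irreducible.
Not irreducible (reducible): <chi, chi> = 10 > 1.

Argument: <chi, chi> = (1/|G|) sum_C |C| * |chi(C)|^2 = (1/8)[1*|8|^2 + 1*|0|^2 + 2*|-2|^2 + 2*|0|^2 + 2*|2|^2]
  = (1/8)[(64) + (0) + (8) + (0) + (8)] = 80/8 = 10.
A character is irreducible iff <chi, chi> = 1, so this representation is reducible.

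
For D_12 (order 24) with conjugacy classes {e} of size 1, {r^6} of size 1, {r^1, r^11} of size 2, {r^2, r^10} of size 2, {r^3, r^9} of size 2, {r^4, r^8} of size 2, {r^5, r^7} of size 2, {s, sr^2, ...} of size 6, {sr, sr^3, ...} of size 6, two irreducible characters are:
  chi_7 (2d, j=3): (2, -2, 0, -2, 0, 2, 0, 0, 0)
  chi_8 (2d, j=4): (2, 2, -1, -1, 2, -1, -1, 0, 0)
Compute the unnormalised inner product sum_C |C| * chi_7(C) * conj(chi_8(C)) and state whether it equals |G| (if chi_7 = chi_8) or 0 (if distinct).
Sum = 0; so <chi_7, chi_8> = 0 (distinct irreducibles are orthogonal).

Derivation: Compute term by term over conjugacy classes (|C| * chi_7(C) * conj(chi_8(C))):
  1*(2)*conj(2) + 1*(-2)*conj(2) + 2*(0)*conj(-1) + 2*(-2)*conj(-1) + 2*(0)*conj(2) + 2*(2)*conj(-1) + 2*(0)*conj(-1) + 6*(0)*conj(0) + 6*(0)*conj(0)
  = (4) + (-4) + (0) + (4) + (0) + (-4) + (0) + (0) + (0)
  = 0.
Dividing by |G| = 24 gives 0/24 = 0, matching the row-orthogonality relation <chi_7, chi_8> = [chi_7 = chi_8].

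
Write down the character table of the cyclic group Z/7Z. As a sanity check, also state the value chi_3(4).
Character table of Z/7Z (irreps indexed chi_0,...,chi_6 with chi_k(m) = zeta_7^(k*m), zeta_7 = exp(2*pi*i/7)):
  irrep \ class  {0} (size 1)  {1} (size 1)    {2} (size 1)    {3} (size 1)    {4} (size 1)    {5} (size 1)    {6} (size 1)  
  chi_0          1             1               1               1               1               1               1             
  chi_1          1             exp(2*I*pi/7)   exp(4*I*pi/7)   exp(6*I*pi/7)   exp(-6*I*pi/7)  exp(-4*I*pi/7)  exp(-2*I*pi/7)
  chi_2          1             exp(4*I*pi/7)   exp(-6*I*pi/7)  exp(-2*I*pi/7)  exp(2*I*pi/7)   exp(6*I*pi/7)   exp(-4*I*pi/7)
  chi_3          1             exp(6*I*pi/7)   exp(-2*I*pi/7)  exp(4*I*pi/7)   exp(-4*I*pi/7)  exp(2*I*pi/7)   exp(-6*I*pi/7)
  chi_4          1             exp(-6*I*pi/7)  exp(2*I*pi/7)   exp(-4*I*pi/7)  exp(4*I*pi/7)   exp(-2*I*pi/7)  exp(6*I*pi/7) 
  chi_5          1             exp(-4*I*pi/7)  exp(6*I*pi/7)   exp(2*I*pi/7)   exp(-2*I*pi/7)  exp(-6*I*pi/7)  exp(4*I*pi/7) 
  chi_6          1             exp(-2*I*pi/7)  exp(-4*I*pi/7)  exp(-6*I*pi/7)  exp(6*I*pi/7)   exp(4*I*pi/7)   exp(2*I*pi/7) 

Spot check: chi_3(4) = zeta_7^(3*4) = zeta_7^12 = exp(-4*I*pi/7).

Argument: Z/7Z is abelian, so all 7 irreducible complex representations are 1-dimensional. They are given by chi_k(m) = zeta_7^(k*m) for k = 0,...,6. Row orthogonality: sum_m chi_k(m) conj(chi_l(m)) = 7 * [k = l].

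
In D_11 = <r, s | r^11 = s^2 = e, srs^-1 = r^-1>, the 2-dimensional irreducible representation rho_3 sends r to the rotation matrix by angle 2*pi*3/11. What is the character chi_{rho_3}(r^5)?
chi_{rho_3}(r^5) = 2*cos(2*pi*3*5/11) = -2*cos(3*pi/11)

Reasoning: rho_3(r^5) is rotation by angle 2*pi*3*5/11, whose trace is 2*cos(2*pi*3*5/11) = -2*cos(3*pi/11).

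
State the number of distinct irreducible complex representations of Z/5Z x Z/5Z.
25

The number of irreducible complex representations of a finite group equals its number of conjugacy classes. Z/5Z x Z/5Z is abelian of order 25, so every element is its own conjugacy class: 25 classes, so Z/5Z x Z/5Z (order 25) has exactly 25 irreducible complex representations.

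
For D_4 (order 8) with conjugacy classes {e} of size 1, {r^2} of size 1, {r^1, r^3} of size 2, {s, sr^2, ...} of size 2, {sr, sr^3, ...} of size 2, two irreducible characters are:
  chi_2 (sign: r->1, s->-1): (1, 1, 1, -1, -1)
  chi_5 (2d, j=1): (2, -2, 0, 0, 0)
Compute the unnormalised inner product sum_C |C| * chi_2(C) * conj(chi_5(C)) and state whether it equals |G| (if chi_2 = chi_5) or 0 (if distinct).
Sum = 0; so <chi_2, chi_5> = 0 (distinct irreducibles are orthogonal).

Proof sketch: Compute term by term over conjugacy classes (|C| * chi_2(C) * conj(chi_5(C))):
  1*(1)*conj(2) + 1*(1)*conj(-2) + 2*(1)*conj(0) + 2*(-1)*conj(0) + 2*(-1)*conj(0)
  = (2) + (-2) + (0) + (0) + (0)
  = 0.
Dividing by |G| = 8 gives 0/8 = 0, matching the row-orthogonality relation <chi_2, chi_5> = [chi_2 = chi_5].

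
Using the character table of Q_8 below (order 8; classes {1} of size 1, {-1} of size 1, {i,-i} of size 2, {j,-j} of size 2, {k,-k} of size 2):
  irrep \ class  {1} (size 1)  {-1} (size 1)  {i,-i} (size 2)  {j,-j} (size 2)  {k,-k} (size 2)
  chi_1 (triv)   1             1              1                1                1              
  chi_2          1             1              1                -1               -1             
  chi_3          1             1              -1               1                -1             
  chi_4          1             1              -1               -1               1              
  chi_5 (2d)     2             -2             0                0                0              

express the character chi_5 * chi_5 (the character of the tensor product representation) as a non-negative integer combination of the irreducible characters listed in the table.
chi_5 tensor chi_5 = chi_1 + chi_2 + chi_3 + chi_4 (all other irreducibles have multiplicity 0).

Proof sketch: The character of a tensor product is the pointwise product (chi_5 * chi_5)(C) = chi_5(C) * chi_5(C):
  {1}: (2)*(2), {-1}: (-2)*(-2), {i,-i}: (0)*(0), {j,-j}: (0)*(0), {k,-k}: (0)*(0)
so (chi_5 * chi_5) takes values
  {1} -> 4, {-1} -> 4, {i,-i} -> 0, {j,-j} -> 0, {k,-k} -> 0.
Now take the inner product of this character with each irreducible chi from the table, <chi_5*chi_5, chi> = (1/8) sum_C |C| (chi_5*chi_5)(C) conj(chi(C)):
  <chi_5*chi_5, chi_1> = (1/8)[1*(4)*conj(1) + 1*(4)*conj(1) + 2*(0)*conj(1) + 2*(0)*conj(1) + 2*(0)*conj(1)]
      = (1/8)[(4) + (4) + (0) + (0) + (0)] = 8/8 = 1
  <chi_5*chi_5, chi_2> = (1/8)[1*(4)*conj(1) + 1*(4)*conj(1) + 2*(0)*conj(1) + 2*(0)*conj(-1) + 2*(0)*conj(-1)]
      = (1/8)[(4) + (4) + (0) + (0) + (0)] = 8/8 = 1
  <chi_5*chi_5, chi_3> = (1/8)[1*(4)*conj(1) + 1*(4)*conj(1) + 2*(0)*conj(-1) + 2*(0)*conj(1) + 2*(0)*conj(-1)]
      = (1/8)[(4) + (4) + (0) + (0) + (0)] = 8/8 = 1
  <chi_5*chi_5, chi_4> = (1/8)[1*(4)*conj(1) + 1*(4)*conj(1) + 2*(0)*conj(-1) + 2*(0)*conj(-1) + 2*(0)*conj(1)]
      = (1/8)[(4) + (4) + (0) + (0) + (0)] = 8/8 = 1
  <chi_5*chi_5, chi_5> = (1/8)[1*(4)*conj(2) + 1*(4)*conj(-2) + 2*(0)*conj(0) + 2*(0)*conj(0) + 2*(0)*conj(0)]
      = (1/8)[(8) + (-8) + (0) + (0) + (0)] = 0/8 = 0
Hence the multiplicities are chi_1: 1, chi_2: 1, chi_3: 1, chi_4: 1. Dimension check: dim(chi_5)*dim(chi_5) = 2*2 = 4 and sum (mult * dim) = 1*1 + 1*1 + 1*1 + 1*1 = 4.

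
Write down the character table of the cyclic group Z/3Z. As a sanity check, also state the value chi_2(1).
Character table of Z/3Z (irreps indexed chi_0,...,chi_2 with chi_k(m) = zeta_3^(k*m), zeta_3 = exp(2*pi*i/3)):
  irrep \ class  {0} (size 1)  {1} (size 1)    {2} (size 1)  
  chi_0          1             1               1             
  chi_1          1             exp(2*I*pi/3)   exp(-2*I*pi/3)
  chi_2          1             exp(-2*I*pi/3)  exp(2*I*pi/3) 

Spot check: chi_2(1) = zeta_3^(2*1) = zeta_3^2 = exp(-2*I*pi/3).

Justification: Z/3Z is abelian, so all 3 irreducible complex representations are 1-dimensional. They are given by chi_k(m) = zeta_3^(k*m) for k = 0,...,2. Row orthogonality: sum_m chi_k(m) conj(chi_l(m)) = 3 * [k = l].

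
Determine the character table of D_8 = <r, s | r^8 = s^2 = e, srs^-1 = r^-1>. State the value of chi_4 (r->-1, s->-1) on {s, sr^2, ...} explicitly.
Conjugacy classes: {e} of size 1, {r^4} of size 1, {r^1, r^7} of size 2, {r^2, r^6} of size 2, {r^3, r^5} of size 2, {s, sr^2, ...} of size 4, {sr, sr^3, ...} of size 4.
Character table:
  irrep \ class              {e} (size 1)  {r^4} (size 1)  {r^1, r^7} (size 2)  {r^2, r^6} (size 2)  {r^3, r^5} (size 2)  {s, sr^2, ...} (size 4)  {sr, sr^3, ...} (size 4)
  chi_1 (triv)               1             1               1                    1                    1                    1                        1                       
  chi_2 (sign: r->1, s->-1)  1             1               1                    1                    1                    -1                       -1                      
  chi_3 (r->-1, s->1)        1             1               -1                   1                    -1                   1                        -1                      
  chi_4 (r->-1, s->-1)       1             1               -1                   1                    -1                   -1                       1                       
  chi_5 (2d, j=1)            2             -2              sqrt(2)              0                    -sqrt(2)             0                        0                       
  chi_6 (2d, j=2)            2             2               0                    -2                   0                    0                        0                       
  chi_7 (2d, j=3)            2             -2              -sqrt(2)             0                    sqrt(2)              0                        0                       

Spot check: chi_4 (r->-1, s->-1) on {s, sr^2, ...} = -1.

Working: D_8 has order 2*8 = 16 with 7 conjugacy classes, hence 7 irreducibles. Sum of squared dims 1 + 1 + 1 + 1 + 4 + 4 + 4 = 16 = |G|. Linear characters come from the abelianisation; the 2-dimensional irreps have character r^k -> 2*cos(2*pi*j*k/8), reflections -> 0.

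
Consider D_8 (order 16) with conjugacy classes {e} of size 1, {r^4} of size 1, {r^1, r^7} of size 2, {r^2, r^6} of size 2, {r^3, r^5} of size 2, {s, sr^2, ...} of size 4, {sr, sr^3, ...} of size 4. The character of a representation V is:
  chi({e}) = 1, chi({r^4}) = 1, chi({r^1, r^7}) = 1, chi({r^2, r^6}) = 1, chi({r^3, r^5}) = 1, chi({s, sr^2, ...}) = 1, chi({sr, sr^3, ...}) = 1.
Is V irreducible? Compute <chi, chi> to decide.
Irreducible: <chi, chi> = 1.

Justification: <chi, chi> = (1/|G|) sum_C |C| * |chi(C)|^2 = (1/16)[1*|1|^2 + 1*|1|^2 + 2*|1|^2 + 2*|1|^2 + 2*|1|^2 + 4*|1|^2 + 4*|1|^2]
  = (1/16)[(1) + (1) + (2) + (2) + (2) + (4) + (4)] = 16/16 = 1.
A character is irreducible iff <chi, chi> = 1, so this representation is irreducible.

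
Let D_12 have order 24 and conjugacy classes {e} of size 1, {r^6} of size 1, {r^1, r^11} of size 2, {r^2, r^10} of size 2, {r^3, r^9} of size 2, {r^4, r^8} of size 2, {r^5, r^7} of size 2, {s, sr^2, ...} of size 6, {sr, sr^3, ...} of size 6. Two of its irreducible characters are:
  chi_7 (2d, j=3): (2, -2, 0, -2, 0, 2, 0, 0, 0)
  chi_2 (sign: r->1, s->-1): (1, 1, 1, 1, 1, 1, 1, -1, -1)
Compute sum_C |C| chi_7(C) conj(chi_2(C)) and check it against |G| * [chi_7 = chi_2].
Sum = 0; so <chi_7, chi_2> = 0 (distinct irreducibles are orthogonal).

Proof sketch: Compute term by term over conjugacy classes (|C| * chi_7(C) * conj(chi_2(C))):
  1*(2)*conj(1) + 1*(-2)*conj(1) + 2*(0)*conj(1) + 2*(-2)*conj(1) + 2*(0)*conj(1) + 2*(2)*conj(1) + 2*(0)*conj(1) + 6*(0)*conj(-1) + 6*(0)*conj(-1)
  = (2) + (-2) + (0) + (-4) + (0) + (4) + (0) + (0) + (0)
  = 0.
Dividing by |G| = 24 gives 0/24 = 0, matching the row-orthogonality relation <chi_7, chi_2> = [chi_7 = chi_2].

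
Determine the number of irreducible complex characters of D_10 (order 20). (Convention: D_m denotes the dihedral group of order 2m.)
8

Argument: The number of irreducible complex representations of a finite group equals its number of conjugacy classes. D_10 has 8 conjugacy classes (n/2 + 3 for n even), so D_10 (order 20) has exactly 8 irreducible complex representations.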